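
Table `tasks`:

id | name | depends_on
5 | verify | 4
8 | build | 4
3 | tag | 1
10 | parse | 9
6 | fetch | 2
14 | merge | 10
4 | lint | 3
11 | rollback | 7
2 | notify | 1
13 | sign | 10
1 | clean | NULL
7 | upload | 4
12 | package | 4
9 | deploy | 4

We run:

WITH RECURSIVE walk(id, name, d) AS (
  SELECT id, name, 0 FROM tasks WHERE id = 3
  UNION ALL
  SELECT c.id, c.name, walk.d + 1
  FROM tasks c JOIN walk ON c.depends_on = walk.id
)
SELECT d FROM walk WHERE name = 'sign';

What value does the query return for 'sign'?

4

Base: id=3 (tag) at d 0.
Iteration 1: rows with depends_on in {3} -> lint (id 4, d 1).
Iteration 2: rows with depends_on in {4} -> verify (id 5, d 2), upload (id 7, d 2), build (id 8, d 2), deploy (id 9, d 2), package (id 12, d 2).
Iteration 3: rows with depends_on in {5,7,8,9,12} -> parse (id 10, d 3), rollback (id 11, d 3).
Iteration 4: rows with depends_on in {10,11} -> sign (id 13, d 4), merge (id 14, d 4).
Iteration 5: no rows with depends_on in {13,14}; recursion stops.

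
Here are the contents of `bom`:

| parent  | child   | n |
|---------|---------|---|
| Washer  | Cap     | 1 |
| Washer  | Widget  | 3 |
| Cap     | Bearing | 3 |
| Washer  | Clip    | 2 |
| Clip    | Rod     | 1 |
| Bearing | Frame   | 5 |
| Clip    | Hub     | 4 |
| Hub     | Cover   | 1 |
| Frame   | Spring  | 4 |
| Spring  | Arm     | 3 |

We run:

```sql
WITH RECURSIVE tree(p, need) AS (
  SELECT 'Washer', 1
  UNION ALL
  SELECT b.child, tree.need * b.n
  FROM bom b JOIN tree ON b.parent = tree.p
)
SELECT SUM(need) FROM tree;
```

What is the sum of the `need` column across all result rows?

Base: (Washer, need=1).
Iteration 1: components of {Washer} -> Cap = 1*1 = 1, Clip = 1*2 = 2, Widget = 1*3 = 3.
Iteration 2: components of {Cap,Clip,Widget} -> Bearing = 1*3 = 3, Hub = 2*4 = 8, Rod = 2*1 = 2.
Iteration 3: components of {Bearing,Hub,Rod} -> Cover = 8*1 = 8, Frame = 3*5 = 15.
Iteration 4: components of {Cover,Frame} -> Spring = 15*4 = 60.
Iteration 5: components of {Spring} -> Arm = 60*3 = 180.
Iteration 6: no further components; recursion stops.
SUM(need) = 1 + 1 + 3 + 2 + 3 + 2 + 8 + 15 + 8 + 60 + 180 = 283.

283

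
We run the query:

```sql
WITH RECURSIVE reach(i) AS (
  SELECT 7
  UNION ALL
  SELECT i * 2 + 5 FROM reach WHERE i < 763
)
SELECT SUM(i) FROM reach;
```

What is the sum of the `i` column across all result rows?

1489

Base: i=7.
Iteration 1: 7 < 763 holds -> i = 7 * 2 + 5 = 19.
Iteration 2: 19 < 763 holds -> i = 19 * 2 + 5 = 43.
Iteration 3: 43 < 763 holds -> i = 43 * 2 + 5 = 91.
Iteration 4: 91 < 763 holds -> i = 91 * 2 + 5 = 187.
Iteration 5: 187 < 763 holds -> i = 187 * 2 + 5 = 379.
Iteration 6: 379 < 763 holds -> i = 379 * 2 + 5 = 763.
Iteration 7: 763 < 763 fails; recursion stops.
SUM(i) = 7 + 19 + 43 + 91 + 187 + 379 + 763 = 1489.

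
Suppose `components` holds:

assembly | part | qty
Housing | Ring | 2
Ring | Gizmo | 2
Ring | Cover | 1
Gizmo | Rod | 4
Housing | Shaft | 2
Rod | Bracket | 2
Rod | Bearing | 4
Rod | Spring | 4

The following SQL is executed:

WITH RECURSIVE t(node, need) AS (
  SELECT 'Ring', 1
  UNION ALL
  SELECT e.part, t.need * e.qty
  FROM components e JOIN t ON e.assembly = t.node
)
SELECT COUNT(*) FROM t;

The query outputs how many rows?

7

Base: (Ring, need=1).
Iteration 1: components of {Ring} -> Cover = 1*1 = 1, Gizmo = 1*2 = 2.
Iteration 2: components of {Cover,Gizmo} -> Rod = 2*4 = 8.
Iteration 3: components of {Rod} -> Bearing = 8*4 = 32, Bracket = 8*2 = 16, Spring = 8*4 = 32.
Iteration 4: no further components; recursion stops.
Total rows emitted: 7.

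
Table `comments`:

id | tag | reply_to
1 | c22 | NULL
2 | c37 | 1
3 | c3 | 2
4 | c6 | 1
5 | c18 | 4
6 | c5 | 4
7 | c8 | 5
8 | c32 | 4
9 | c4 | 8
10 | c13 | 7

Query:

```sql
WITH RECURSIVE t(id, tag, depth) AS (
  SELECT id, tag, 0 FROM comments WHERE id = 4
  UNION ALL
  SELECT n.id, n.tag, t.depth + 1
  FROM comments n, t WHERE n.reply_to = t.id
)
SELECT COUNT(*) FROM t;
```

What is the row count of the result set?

7

Base: id=4 (c6) at depth 0.
Iteration 1: rows with reply_to in {4} -> c18 (id 5, depth 1), c5 (id 6, depth 1), c32 (id 8, depth 1).
Iteration 2: rows with reply_to in {5,6,8} -> c8 (id 7, depth 2), c4 (id 9, depth 2).
Iteration 3: rows with reply_to in {7,9} -> c13 (id 10, depth 3).
Iteration 4: no rows with reply_to in {10}; recursion stops.
Total rows emitted: 7.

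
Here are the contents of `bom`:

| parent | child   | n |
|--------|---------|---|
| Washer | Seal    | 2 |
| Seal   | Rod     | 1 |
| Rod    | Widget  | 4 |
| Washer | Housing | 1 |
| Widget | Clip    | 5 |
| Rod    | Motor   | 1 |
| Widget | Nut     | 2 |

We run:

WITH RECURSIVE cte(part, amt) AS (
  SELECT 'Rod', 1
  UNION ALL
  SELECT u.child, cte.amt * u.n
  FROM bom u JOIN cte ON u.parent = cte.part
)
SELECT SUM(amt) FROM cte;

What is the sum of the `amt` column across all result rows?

34

Base: (Rod, amt=1).
Iteration 1: components of {Rod} -> Motor = 1*1 = 1, Widget = 1*4 = 4.
Iteration 2: components of {Motor,Widget} -> Clip = 4*5 = 20, Nut = 4*2 = 8.
Iteration 3: no further components; recursion stops.
SUM(amt) = 1 + 4 + 1 + 20 + 8 = 34.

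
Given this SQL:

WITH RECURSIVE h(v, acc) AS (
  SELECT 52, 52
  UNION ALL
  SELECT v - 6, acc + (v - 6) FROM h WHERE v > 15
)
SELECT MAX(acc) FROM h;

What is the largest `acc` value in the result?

Base: v=52, acc=52.
Iteration 1: 52 > 15 holds -> v = 52 - 6 = 46, acc = 52 + 46 = 98.
Iteration 2: 46 > 15 holds -> v = 46 - 6 = 40, acc = 98 + 40 = 138.
Iteration 3: 40 > 15 holds -> v = 40 - 6 = 34, acc = 138 + 34 = 172.
Iteration 4: 34 > 15 holds -> v = 34 - 6 = 28, acc = 172 + 28 = 200.
Iteration 5: 28 > 15 holds -> v = 28 - 6 = 22, acc = 200 + 22 = 222.
Iteration 6: 22 > 15 holds -> v = 22 - 6 = 16, acc = 222 + 16 = 238.
Iteration 7: 16 > 15 holds -> v = 16 - 6 = 10, acc = 238 + 10 = 248.
Iteration 8: 10 > 15 fails; recursion stops.
acc values: 52, 98, 138, 172, 200, 222, 238, 248; the maximum is 248.

248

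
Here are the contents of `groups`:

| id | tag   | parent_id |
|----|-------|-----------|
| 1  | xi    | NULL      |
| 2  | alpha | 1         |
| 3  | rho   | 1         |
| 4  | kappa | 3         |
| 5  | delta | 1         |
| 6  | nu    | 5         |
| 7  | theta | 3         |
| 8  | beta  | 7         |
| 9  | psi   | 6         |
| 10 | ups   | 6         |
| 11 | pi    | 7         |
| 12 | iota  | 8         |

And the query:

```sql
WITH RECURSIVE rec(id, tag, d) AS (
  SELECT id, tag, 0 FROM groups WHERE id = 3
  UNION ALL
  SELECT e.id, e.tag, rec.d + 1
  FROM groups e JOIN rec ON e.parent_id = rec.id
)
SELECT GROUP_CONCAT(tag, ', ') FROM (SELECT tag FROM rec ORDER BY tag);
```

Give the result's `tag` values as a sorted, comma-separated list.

beta, iota, kappa, pi, rho, theta

Base: id=3 (rho) at d 0.
Iteration 1: rows with parent_id in {3} -> kappa (id 4, d 1), theta (id 7, d 1).
Iteration 2: rows with parent_id in {4,7} -> beta (id 8, d 2), pi (id 11, d 2).
Iteration 3: rows with parent_id in {8,11} -> iota (id 12, d 3).
Iteration 4: no rows with parent_id in {12}; recursion stops.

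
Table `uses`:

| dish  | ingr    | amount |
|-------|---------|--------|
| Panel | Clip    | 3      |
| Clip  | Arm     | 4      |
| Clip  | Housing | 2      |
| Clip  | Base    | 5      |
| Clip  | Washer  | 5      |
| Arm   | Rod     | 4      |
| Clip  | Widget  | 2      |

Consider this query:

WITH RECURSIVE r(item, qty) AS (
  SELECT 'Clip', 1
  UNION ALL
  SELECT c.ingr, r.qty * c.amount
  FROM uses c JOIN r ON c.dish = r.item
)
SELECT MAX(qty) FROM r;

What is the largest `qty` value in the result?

Base: (Clip, qty=1).
Iteration 1: components of {Clip} -> Arm = 1*4 = 4, Base = 1*5 = 5, Housing = 1*2 = 2, Washer = 1*5 = 5, Widget = 1*2 = 2.
Iteration 2: components of {Arm,Base,Housing,Washer,Widget} -> Rod = 4*4 = 16.
Iteration 3: no further components; recursion stops.
qty values: 1, 4, 2, 5, 5, 2, 16; the maximum is 16.

16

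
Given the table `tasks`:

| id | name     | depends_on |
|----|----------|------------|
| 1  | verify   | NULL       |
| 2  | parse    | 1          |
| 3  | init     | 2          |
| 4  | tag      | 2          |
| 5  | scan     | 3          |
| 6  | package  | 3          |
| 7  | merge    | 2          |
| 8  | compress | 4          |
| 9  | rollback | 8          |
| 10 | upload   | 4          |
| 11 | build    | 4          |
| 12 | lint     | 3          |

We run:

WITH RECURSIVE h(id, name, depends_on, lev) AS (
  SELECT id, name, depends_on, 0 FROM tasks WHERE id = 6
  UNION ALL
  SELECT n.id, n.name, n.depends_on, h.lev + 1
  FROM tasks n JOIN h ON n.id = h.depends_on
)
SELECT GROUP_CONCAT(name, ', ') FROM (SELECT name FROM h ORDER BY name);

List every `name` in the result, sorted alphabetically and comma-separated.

Base: id=6 (package), depends_on=3, lev 0.
Iteration 1: join on id=3 -> init (id 3, depends_on=2, lev 1).
Iteration 2: join on id=2 -> parse (id 2, depends_on=1, lev 2).
Iteration 3: join on id=1 -> verify (id 1, depends_on=NULL, lev 3).
Iteration 4: depends_on is NULL; no match; recursion stops.

init, package, parse, verify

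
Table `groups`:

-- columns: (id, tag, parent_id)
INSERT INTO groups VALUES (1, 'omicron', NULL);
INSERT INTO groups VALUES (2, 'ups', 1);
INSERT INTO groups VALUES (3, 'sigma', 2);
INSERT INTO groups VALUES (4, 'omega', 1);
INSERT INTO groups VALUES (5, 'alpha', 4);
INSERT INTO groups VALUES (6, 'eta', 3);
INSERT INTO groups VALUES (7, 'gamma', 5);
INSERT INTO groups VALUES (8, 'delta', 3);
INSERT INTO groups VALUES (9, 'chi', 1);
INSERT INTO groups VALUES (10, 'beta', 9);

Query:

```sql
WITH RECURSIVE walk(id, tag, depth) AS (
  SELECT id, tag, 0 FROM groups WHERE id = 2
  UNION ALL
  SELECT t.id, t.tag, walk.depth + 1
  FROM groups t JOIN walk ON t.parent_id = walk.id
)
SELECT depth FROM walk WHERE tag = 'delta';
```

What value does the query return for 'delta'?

Base: id=2 (ups) at depth 0.
Iteration 1: rows with parent_id in {2} -> sigma (id 3, depth 1).
Iteration 2: rows with parent_id in {3} -> eta (id 6, depth 2), delta (id 8, depth 2).
Iteration 3: no rows with parent_id in {6,8}; recursion stops.

2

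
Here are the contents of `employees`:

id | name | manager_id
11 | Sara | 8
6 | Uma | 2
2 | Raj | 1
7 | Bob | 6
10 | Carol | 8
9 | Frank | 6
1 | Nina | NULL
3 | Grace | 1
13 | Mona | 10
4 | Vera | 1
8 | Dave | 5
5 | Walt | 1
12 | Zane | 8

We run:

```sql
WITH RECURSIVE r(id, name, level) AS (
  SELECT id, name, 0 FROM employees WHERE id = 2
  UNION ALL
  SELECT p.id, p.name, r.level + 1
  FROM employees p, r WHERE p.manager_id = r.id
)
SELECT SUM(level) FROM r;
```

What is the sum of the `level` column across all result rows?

Base: id=2 (Raj) at level 0.
Iteration 1: rows with manager_id in {2} -> Uma (id 6, level 1).
Iteration 2: rows with manager_id in {6} -> Bob (id 7, level 2), Frank (id 9, level 2).
Iteration 3: no rows with manager_id in {7,9}; recursion stops.
SUM(level) = 0 + 1 + 2 + 2 = 5.

5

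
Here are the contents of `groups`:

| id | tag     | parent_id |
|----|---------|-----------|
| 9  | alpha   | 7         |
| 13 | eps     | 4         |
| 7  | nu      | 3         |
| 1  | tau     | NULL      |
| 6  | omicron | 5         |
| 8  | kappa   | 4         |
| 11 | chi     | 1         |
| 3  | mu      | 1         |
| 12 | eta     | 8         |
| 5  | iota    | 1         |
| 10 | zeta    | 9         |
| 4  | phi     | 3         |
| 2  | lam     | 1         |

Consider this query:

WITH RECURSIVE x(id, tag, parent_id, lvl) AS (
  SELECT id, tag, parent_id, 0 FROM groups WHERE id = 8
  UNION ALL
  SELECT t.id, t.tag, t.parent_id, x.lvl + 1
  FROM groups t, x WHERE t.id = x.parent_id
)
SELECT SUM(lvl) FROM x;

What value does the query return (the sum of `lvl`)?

6

Base: id=8 (kappa), parent_id=4, lvl 0.
Iteration 1: join on id=4 -> phi (id 4, parent_id=3, lvl 1).
Iteration 2: join on id=3 -> mu (id 3, parent_id=1, lvl 2).
Iteration 3: join on id=1 -> tau (id 1, parent_id=NULL, lvl 3).
Iteration 4: parent_id is NULL; no match; recursion stops.
SUM(lvl) = 0 + 1 + 2 + 3 = 6.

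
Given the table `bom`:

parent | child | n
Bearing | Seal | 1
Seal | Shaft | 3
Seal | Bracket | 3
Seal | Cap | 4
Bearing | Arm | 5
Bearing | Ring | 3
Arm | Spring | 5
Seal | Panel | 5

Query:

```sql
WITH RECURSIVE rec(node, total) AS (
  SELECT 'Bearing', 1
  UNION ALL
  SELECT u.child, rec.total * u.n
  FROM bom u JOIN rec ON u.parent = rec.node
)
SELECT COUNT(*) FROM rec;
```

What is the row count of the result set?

Base: (Bearing, total=1).
Iteration 1: components of {Bearing} -> Arm = 1*5 = 5, Ring = 1*3 = 3, Seal = 1*1 = 1.
Iteration 2: components of {Arm,Ring,Seal} -> Bracket = 1*3 = 3, Cap = 1*4 = 4, Panel = 1*5 = 5, Shaft = 1*3 = 3, Spring = 5*5 = 25.
Iteration 3: no further components; recursion stops.
Total rows emitted: 9.

9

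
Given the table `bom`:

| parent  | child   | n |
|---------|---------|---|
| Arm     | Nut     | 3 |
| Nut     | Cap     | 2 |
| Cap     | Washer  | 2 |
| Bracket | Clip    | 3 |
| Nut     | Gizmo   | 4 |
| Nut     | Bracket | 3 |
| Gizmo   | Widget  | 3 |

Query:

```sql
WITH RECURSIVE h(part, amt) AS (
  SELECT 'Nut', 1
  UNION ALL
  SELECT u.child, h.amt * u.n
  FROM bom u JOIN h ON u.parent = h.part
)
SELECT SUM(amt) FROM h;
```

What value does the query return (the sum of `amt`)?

Base: (Nut, amt=1).
Iteration 1: components of {Nut} -> Bracket = 1*3 = 3, Cap = 1*2 = 2, Gizmo = 1*4 = 4.
Iteration 2: components of {Bracket,Cap,Gizmo} -> Clip = 3*3 = 9, Washer = 2*2 = 4, Widget = 4*3 = 12.
Iteration 3: no further components; recursion stops.
SUM(amt) = 1 + 3 + 2 + 4 + 9 + 4 + 12 = 35.

35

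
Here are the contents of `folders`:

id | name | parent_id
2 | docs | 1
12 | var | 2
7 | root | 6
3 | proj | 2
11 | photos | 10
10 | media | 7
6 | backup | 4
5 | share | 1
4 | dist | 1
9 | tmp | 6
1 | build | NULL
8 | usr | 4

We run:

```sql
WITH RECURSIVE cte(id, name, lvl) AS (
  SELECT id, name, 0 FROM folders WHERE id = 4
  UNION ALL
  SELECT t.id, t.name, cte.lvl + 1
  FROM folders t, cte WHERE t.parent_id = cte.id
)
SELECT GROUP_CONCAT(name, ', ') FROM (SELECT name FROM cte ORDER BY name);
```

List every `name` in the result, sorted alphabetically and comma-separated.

Base: id=4 (dist) at lvl 0.
Iteration 1: rows with parent_id in {4} -> backup (id 6, lvl 1), usr (id 8, lvl 1).
Iteration 2: rows with parent_id in {6,8} -> root (id 7, lvl 2), tmp (id 9, lvl 2).
Iteration 3: rows with parent_id in {7,9} -> media (id 10, lvl 3).
Iteration 4: rows with parent_id in {10} -> photos (id 11, lvl 4).
Iteration 5: no rows with parent_id in {11}; recursion stops.

backup, dist, media, photos, root, tmp, usr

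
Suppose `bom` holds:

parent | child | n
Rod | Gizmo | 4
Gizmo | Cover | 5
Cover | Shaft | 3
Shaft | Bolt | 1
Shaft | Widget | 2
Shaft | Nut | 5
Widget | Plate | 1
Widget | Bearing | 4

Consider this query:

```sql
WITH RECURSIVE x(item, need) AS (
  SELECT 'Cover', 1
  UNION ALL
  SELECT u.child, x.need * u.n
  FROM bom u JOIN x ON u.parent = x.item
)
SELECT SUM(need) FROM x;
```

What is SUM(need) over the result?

Base: (Cover, need=1).
Iteration 1: components of {Cover} -> Shaft = 1*3 = 3.
Iteration 2: components of {Shaft} -> Bolt = 3*1 = 3, Nut = 3*5 = 15, Widget = 3*2 = 6.
Iteration 3: components of {Bolt,Nut,Widget} -> Bearing = 6*4 = 24, Plate = 6*1 = 6.
Iteration 4: no further components; recursion stops.
SUM(need) = 1 + 3 + 3 + 6 + 15 + 6 + 24 = 58.

58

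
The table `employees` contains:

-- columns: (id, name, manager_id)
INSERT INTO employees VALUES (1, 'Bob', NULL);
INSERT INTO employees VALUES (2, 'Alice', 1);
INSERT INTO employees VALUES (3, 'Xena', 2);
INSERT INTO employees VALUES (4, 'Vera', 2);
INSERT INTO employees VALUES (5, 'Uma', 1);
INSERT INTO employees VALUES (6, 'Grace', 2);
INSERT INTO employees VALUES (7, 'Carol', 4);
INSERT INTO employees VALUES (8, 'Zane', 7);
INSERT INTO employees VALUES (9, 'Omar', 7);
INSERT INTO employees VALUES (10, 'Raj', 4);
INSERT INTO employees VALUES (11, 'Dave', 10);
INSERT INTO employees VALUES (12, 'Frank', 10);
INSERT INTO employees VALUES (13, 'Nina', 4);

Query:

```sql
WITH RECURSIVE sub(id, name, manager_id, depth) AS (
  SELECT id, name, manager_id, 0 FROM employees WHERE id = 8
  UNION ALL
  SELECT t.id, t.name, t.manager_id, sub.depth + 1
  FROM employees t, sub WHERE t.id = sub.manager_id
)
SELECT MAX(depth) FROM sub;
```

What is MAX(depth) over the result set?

4

Base: id=8 (Zane), manager_id=7, depth 0.
Iteration 1: join on id=7 -> Carol (id 7, manager_id=4, depth 1).
Iteration 2: join on id=4 -> Vera (id 4, manager_id=2, depth 2).
Iteration 3: join on id=2 -> Alice (id 2, manager_id=1, depth 3).
Iteration 4: join on id=1 -> Bob (id 1, manager_id=NULL, depth 4).
Iteration 5: manager_id is NULL; no match; recursion stops.
depth values: 0, 1, 2, 3, 4; the maximum is 4.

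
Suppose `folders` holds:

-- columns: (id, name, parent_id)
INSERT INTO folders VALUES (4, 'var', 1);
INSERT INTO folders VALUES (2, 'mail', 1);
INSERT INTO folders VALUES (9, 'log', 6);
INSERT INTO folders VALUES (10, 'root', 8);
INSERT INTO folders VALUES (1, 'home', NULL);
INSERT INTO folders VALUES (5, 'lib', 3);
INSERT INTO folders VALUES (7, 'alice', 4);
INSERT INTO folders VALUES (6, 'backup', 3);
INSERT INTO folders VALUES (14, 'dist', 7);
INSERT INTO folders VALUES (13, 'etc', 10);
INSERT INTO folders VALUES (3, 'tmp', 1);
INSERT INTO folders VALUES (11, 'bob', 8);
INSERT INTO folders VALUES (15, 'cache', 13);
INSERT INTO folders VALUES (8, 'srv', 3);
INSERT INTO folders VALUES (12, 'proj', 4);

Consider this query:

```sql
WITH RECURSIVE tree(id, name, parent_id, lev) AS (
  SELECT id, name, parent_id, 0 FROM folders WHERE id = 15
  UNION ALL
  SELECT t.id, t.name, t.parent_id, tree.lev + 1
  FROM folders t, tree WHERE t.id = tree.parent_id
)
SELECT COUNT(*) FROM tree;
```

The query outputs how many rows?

6

Base: id=15 (cache), parent_id=13, lev 0.
Iteration 1: join on id=13 -> etc (id 13, parent_id=10, lev 1).
Iteration 2: join on id=10 -> root (id 10, parent_id=8, lev 2).
Iteration 3: join on id=8 -> srv (id 8, parent_id=3, lev 3).
Iteration 4: join on id=3 -> tmp (id 3, parent_id=1, lev 4).
Iteration 5: join on id=1 -> home (id 1, parent_id=NULL, lev 5).
Iteration 6: parent_id is NULL; no match; recursion stops.
Total rows emitted: 6.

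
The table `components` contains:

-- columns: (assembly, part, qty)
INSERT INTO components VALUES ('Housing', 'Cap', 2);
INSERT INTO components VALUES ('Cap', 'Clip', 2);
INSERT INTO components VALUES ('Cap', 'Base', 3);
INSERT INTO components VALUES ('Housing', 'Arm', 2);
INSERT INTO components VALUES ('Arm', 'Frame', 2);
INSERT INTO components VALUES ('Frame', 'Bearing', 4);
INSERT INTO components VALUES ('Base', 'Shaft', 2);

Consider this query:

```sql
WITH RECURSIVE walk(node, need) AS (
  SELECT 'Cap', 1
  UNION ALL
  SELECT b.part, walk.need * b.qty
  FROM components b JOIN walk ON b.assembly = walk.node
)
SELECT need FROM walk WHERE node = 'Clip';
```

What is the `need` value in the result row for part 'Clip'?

Base: (Cap, need=1).
Iteration 1: components of {Cap} -> Base = 1*3 = 3, Clip = 1*2 = 2.
Iteration 2: components of {Base,Clip} -> Shaft = 3*2 = 6.
Iteration 3: no further components; recursion stops.

2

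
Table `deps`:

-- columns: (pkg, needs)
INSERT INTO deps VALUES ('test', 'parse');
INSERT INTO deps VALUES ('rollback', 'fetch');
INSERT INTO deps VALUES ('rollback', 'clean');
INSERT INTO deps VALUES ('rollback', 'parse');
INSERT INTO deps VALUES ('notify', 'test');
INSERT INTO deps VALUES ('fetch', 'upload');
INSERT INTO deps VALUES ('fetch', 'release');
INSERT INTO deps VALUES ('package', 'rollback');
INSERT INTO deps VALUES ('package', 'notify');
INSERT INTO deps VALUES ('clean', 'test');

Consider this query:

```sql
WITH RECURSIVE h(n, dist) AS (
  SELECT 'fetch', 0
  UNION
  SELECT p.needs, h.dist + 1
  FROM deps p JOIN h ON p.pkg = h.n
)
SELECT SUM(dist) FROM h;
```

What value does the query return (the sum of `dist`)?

2

Base: (fetch, dist=0).
Iteration 1: edges from {fetch} -> (release, dist=1), (upload, dist=1).
Iteration 2: no outgoing edges from {release,upload}; recursion stops.
SUM(dist) = 0 + 1 + 1 = 2.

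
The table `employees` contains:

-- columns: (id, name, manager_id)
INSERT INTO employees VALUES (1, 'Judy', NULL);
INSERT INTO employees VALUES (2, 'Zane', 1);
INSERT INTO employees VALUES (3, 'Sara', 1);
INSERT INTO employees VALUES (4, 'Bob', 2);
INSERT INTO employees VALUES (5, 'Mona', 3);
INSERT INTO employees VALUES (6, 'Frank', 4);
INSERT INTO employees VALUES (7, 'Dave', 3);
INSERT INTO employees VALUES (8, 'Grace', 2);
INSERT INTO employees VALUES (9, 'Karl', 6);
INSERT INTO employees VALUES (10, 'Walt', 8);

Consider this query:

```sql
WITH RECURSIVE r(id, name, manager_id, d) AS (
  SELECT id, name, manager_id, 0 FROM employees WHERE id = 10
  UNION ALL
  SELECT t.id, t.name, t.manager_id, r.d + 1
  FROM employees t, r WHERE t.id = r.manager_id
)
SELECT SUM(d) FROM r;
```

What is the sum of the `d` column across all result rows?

6

Base: id=10 (Walt), manager_id=8, d 0.
Iteration 1: join on id=8 -> Grace (id 8, manager_id=2, d 1).
Iteration 2: join on id=2 -> Zane (id 2, manager_id=1, d 2).
Iteration 3: join on id=1 -> Judy (id 1, manager_id=NULL, d 3).
Iteration 4: manager_id is NULL; no match; recursion stops.
SUM(d) = 0 + 1 + 2 + 3 = 6.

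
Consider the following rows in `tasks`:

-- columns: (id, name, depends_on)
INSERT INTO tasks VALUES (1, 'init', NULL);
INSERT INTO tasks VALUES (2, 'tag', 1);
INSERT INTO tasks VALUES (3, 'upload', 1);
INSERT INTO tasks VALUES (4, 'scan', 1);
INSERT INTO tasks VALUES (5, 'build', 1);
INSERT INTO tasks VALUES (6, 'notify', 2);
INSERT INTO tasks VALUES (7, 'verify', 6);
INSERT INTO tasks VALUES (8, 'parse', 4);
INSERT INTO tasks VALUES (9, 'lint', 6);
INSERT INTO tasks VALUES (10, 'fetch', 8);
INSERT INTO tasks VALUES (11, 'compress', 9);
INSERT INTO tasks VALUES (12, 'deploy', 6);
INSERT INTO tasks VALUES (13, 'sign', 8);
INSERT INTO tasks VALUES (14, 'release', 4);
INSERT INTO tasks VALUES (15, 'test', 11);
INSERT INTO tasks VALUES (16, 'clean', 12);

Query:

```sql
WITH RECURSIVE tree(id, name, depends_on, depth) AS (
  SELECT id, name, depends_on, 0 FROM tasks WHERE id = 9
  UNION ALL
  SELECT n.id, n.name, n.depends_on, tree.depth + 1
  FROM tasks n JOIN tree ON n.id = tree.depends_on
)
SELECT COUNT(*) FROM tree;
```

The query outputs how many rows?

4

Base: id=9 (lint), depends_on=6, depth 0.
Iteration 1: join on id=6 -> notify (id 6, depends_on=2, depth 1).
Iteration 2: join on id=2 -> tag (id 2, depends_on=1, depth 2).
Iteration 3: join on id=1 -> init (id 1, depends_on=NULL, depth 3).
Iteration 4: depends_on is NULL; no match; recursion stops.
Total rows emitted: 4.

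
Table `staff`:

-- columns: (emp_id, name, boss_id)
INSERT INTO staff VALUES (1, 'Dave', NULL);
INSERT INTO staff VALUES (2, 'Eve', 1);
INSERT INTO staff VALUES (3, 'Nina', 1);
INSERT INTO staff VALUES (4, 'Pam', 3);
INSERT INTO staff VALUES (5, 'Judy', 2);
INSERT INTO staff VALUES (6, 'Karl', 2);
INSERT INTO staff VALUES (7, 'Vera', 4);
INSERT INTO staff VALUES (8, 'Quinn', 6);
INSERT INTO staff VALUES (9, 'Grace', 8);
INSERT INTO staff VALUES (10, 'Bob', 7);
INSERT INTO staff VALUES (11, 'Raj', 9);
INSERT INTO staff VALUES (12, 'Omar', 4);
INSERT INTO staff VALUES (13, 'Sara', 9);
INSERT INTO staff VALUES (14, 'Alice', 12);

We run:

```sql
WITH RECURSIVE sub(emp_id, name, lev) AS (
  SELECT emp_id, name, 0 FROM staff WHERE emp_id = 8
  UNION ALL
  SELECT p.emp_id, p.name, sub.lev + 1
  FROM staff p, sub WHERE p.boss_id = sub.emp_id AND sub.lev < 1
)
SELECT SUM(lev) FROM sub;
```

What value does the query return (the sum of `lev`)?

1

Base: emp_id=8 (Quinn) at lev 0.
Iteration 1: rows with boss_id in {8} -> Grace (id 9, lev 1).
Iteration 2: lev < 1 fails for all current rows; recursion stops.
SUM(lev) = 0 + 1 = 1.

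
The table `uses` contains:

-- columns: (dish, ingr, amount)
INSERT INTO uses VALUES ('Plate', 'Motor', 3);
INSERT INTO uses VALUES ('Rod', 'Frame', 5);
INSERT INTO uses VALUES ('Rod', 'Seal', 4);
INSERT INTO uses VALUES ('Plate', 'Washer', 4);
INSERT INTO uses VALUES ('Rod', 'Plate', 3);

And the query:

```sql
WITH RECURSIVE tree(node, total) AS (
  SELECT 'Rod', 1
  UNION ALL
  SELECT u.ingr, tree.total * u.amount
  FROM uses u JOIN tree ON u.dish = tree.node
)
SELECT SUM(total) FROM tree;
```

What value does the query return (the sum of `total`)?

Base: (Rod, total=1).
Iteration 1: components of {Rod} -> Frame = 1*5 = 5, Plate = 1*3 = 3, Seal = 1*4 = 4.
Iteration 2: components of {Frame,Plate,Seal} -> Motor = 3*3 = 9, Washer = 3*4 = 12.
Iteration 3: no further components; recursion stops.
SUM(total) = 1 + 3 + 4 + 5 + 9 + 12 = 34.

34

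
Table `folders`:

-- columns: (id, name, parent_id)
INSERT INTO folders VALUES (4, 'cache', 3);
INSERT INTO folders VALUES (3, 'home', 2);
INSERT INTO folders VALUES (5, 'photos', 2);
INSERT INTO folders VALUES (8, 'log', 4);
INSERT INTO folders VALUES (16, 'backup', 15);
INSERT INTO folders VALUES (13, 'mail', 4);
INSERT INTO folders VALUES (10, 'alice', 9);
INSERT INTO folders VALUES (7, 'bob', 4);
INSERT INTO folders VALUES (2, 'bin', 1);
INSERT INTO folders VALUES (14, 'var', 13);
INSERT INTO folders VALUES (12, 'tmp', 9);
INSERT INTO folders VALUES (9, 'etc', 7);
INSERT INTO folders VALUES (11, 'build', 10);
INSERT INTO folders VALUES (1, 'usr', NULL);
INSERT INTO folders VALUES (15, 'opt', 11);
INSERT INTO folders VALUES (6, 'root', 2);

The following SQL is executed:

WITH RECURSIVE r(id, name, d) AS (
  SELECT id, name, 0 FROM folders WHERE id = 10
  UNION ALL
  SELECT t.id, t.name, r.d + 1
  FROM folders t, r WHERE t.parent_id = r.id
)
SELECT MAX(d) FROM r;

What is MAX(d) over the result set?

3

Base: id=10 (alice) at d 0.
Iteration 1: rows with parent_id in {10} -> build (id 11, d 1).
Iteration 2: rows with parent_id in {11} -> opt (id 15, d 2).
Iteration 3: rows with parent_id in {15} -> backup (id 16, d 3).
Iteration 4: no rows with parent_id in {16}; recursion stops.
d values: 0, 1, 2, 3; the maximum is 3.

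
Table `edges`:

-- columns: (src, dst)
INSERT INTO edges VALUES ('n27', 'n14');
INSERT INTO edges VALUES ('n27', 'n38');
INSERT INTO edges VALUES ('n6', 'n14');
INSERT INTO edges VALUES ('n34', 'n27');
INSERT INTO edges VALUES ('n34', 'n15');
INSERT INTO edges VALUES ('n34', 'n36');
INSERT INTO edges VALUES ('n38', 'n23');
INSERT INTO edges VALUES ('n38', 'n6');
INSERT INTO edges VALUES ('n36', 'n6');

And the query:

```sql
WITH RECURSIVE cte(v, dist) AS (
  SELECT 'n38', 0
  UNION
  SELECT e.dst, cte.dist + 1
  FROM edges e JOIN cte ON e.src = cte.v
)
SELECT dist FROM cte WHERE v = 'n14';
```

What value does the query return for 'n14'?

2

Base: (n38, dist=0).
Iteration 1: edges from {n38} -> (n23, dist=1), (n6, dist=1).
Iteration 2: edges from {n23,n6} -> (n14, dist=2).
Iteration 3: no outgoing edges from {n14}; recursion stops.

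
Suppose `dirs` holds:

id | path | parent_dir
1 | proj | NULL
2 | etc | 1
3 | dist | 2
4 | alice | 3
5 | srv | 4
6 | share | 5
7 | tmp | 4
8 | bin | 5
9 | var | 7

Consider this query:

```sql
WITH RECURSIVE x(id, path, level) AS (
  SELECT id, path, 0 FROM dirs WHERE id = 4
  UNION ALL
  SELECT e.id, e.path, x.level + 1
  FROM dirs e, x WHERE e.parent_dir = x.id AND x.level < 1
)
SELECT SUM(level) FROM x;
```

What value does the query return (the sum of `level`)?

2

Base: id=4 (alice) at level 0.
Iteration 1: rows with parent_dir in {4} -> srv (id 5, level 1), tmp (id 7, level 1).
Iteration 2: level < 1 fails for all current rows; recursion stops.
SUM(level) = 0 + 1 + 1 = 2.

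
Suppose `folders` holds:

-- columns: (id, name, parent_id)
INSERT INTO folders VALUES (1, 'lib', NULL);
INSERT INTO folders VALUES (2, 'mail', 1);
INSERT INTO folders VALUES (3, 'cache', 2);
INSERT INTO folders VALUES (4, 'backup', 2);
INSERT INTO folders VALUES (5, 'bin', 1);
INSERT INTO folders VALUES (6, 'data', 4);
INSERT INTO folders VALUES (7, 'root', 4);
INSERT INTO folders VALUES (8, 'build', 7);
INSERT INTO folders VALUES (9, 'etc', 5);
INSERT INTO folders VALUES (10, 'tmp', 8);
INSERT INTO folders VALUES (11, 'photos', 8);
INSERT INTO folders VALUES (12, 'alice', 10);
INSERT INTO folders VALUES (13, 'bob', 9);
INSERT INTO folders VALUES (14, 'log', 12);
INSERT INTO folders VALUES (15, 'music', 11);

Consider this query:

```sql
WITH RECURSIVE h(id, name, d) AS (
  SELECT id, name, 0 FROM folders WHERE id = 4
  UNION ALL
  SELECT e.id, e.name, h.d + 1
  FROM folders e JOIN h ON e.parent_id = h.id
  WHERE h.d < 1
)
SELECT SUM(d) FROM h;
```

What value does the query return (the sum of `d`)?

2

Base: id=4 (backup) at d 0.
Iteration 1: rows with parent_id in {4} -> data (id 6, d 1), root (id 7, d 1).
Iteration 2: d < 1 fails for all current rows; recursion stops.
SUM(d) = 0 + 1 + 1 = 2.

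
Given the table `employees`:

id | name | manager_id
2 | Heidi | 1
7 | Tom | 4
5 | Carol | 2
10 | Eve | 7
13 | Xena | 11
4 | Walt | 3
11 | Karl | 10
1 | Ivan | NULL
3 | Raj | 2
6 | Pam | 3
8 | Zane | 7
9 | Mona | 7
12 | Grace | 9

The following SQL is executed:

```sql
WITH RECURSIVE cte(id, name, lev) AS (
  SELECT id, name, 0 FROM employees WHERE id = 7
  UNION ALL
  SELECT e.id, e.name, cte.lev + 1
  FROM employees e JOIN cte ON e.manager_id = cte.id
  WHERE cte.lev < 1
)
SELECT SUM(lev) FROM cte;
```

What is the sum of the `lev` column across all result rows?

3

Base: id=7 (Tom) at lev 0.
Iteration 1: rows with manager_id in {7} -> Zane (id 8, lev 1), Mona (id 9, lev 1), Eve (id 10, lev 1).
Iteration 2: lev < 1 fails for all current rows; recursion stops.
SUM(lev) = 0 + 1 + 1 + 1 = 3.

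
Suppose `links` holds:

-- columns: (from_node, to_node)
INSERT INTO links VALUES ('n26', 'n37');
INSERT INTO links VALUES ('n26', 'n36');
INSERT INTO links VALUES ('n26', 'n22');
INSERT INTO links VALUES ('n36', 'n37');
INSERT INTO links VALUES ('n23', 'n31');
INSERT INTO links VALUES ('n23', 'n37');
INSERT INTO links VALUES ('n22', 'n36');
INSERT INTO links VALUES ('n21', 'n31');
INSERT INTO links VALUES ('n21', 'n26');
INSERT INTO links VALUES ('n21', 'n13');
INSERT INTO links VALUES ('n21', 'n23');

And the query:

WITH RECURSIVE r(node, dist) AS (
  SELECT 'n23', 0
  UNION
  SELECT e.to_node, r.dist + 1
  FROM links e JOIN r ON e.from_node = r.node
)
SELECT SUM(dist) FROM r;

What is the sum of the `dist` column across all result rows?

2

Base: (n23, dist=0).
Iteration 1: edges from {n23} -> (n31, dist=1), (n37, dist=1).
Iteration 2: no outgoing edges from {n31,n37}; recursion stops.
SUM(dist) = 0 + 1 + 1 = 2.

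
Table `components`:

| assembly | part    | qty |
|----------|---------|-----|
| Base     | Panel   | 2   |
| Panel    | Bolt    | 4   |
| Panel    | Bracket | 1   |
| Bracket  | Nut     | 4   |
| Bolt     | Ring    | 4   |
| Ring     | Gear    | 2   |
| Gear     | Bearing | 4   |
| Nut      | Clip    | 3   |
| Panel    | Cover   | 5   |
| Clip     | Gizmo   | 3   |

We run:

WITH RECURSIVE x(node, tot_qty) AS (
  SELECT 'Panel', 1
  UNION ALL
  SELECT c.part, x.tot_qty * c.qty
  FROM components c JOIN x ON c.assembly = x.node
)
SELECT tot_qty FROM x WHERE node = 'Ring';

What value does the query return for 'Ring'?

Base: (Panel, tot_qty=1).
Iteration 1: components of {Panel} -> Bolt = 1*4 = 4, Bracket = 1*1 = 1, Cover = 1*5 = 5.
Iteration 2: components of {Bolt,Bracket,Cover} -> Nut = 1*4 = 4, Ring = 4*4 = 16.
Iteration 3: components of {Nut,Ring} -> Clip = 4*3 = 12, Gear = 16*2 = 32.
Iteration 4: components of {Clip,Gear} -> Bearing = 32*4 = 128, Gizmo = 12*3 = 36.
Iteration 5: no further components; recursion stops.

16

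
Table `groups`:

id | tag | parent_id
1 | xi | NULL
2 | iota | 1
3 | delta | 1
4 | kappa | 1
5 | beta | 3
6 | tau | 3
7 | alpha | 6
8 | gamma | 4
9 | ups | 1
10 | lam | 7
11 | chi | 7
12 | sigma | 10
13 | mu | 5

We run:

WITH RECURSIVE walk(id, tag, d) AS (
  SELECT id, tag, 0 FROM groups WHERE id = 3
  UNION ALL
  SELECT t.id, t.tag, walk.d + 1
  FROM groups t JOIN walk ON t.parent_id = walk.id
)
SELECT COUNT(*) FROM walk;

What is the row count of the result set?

8

Base: id=3 (delta) at d 0.
Iteration 1: rows with parent_id in {3} -> beta (id 5, d 1), tau (id 6, d 1).
Iteration 2: rows with parent_id in {5,6} -> alpha (id 7, d 2), mu (id 13, d 2).
Iteration 3: rows with parent_id in {7,13} -> lam (id 10, d 3), chi (id 11, d 3).
Iteration 4: rows with parent_id in {10,11} -> sigma (id 12, d 4).
Iteration 5: no rows with parent_id in {12}; recursion stops.
Total rows emitted: 8.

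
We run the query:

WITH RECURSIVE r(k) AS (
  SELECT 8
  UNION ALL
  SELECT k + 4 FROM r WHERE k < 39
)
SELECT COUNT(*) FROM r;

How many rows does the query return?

Base: k=8.
Iteration 1: 8 < 39 holds -> k = 8 + 4 = 12.
Iteration 2: 12 < 39 holds -> k = 12 + 4 = 16.
Iteration 3: 16 < 39 holds -> k = 16 + 4 = 20.
Iteration 4: 20 < 39 holds -> k = 20 + 4 = 24.
Iteration 5: 24 < 39 holds -> k = 24 + 4 = 28.
Iteration 6: 28 < 39 holds -> k = 28 + 4 = 32.
Iteration 7: 32 < 39 holds -> k = 32 + 4 = 36.
Iteration 8: 36 < 39 holds -> k = 36 + 4 = 40.
Iteration 9: 40 < 39 fails; recursion stops.
Total rows emitted: 9.

9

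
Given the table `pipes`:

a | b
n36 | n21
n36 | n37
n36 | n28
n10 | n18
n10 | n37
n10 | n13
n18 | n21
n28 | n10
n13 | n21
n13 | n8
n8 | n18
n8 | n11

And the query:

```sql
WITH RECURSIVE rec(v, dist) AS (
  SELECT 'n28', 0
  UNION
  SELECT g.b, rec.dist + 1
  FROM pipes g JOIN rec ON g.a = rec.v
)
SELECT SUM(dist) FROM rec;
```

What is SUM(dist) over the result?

26

Base: (n28, dist=0).
Iteration 1: edges from {n28} -> (n10, dist=1).
Iteration 2: edges from {n10} -> (n13, dist=2), (n18, dist=2), (n37, dist=2).
Iteration 3: edges from {n13,n18,n37} -> (n21, dist=3), (n8, dist=3). [UNION drops 1 duplicate row(s)]
Iteration 4: edges from {n21,n8} -> (n11, dist=4), (n18, dist=4).
Iteration 5: edges from {n11,n18} -> (n21, dist=5).
Iteration 6: no outgoing edges from {n21}; recursion stops.
SUM(dist) = 0 + 1 + 2 + 2 + 2 + 3 + 3 + 4 + 4 + 5 = 26.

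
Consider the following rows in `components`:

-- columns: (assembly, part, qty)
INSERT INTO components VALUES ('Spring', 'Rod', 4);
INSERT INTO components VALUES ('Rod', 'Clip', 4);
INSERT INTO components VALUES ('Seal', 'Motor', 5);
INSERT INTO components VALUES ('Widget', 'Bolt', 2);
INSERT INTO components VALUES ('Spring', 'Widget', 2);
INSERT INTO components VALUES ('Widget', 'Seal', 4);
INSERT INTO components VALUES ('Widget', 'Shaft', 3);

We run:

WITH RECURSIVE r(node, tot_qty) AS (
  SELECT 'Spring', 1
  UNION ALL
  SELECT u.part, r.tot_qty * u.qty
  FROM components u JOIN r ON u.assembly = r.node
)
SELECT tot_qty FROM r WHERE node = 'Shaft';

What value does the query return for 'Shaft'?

6

Base: (Spring, tot_qty=1).
Iteration 1: components of {Spring} -> Rod = 1*4 = 4, Widget = 1*2 = 2.
Iteration 2: components of {Rod,Widget} -> Bolt = 2*2 = 4, Clip = 4*4 = 16, Seal = 2*4 = 8, Shaft = 2*3 = 6.
Iteration 3: components of {Bolt,Clip,Seal,Shaft} -> Motor = 8*5 = 40.
Iteration 4: no further components; recursion stops.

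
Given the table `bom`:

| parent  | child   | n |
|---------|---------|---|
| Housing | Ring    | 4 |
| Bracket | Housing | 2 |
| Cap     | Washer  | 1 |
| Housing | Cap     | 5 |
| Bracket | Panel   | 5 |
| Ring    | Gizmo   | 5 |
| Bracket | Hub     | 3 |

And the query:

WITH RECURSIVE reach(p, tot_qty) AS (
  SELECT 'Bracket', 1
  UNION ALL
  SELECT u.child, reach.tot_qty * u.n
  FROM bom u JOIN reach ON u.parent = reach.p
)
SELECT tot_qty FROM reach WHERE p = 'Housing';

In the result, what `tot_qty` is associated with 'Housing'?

Base: (Bracket, tot_qty=1).
Iteration 1: components of {Bracket} -> Housing = 1*2 = 2, Hub = 1*3 = 3, Panel = 1*5 = 5.
Iteration 2: components of {Housing,Hub,Panel} -> Cap = 2*5 = 10, Ring = 2*4 = 8.
Iteration 3: components of {Cap,Ring} -> Gizmo = 8*5 = 40, Washer = 10*1 = 10.
Iteration 4: no further components; recursion stops.

2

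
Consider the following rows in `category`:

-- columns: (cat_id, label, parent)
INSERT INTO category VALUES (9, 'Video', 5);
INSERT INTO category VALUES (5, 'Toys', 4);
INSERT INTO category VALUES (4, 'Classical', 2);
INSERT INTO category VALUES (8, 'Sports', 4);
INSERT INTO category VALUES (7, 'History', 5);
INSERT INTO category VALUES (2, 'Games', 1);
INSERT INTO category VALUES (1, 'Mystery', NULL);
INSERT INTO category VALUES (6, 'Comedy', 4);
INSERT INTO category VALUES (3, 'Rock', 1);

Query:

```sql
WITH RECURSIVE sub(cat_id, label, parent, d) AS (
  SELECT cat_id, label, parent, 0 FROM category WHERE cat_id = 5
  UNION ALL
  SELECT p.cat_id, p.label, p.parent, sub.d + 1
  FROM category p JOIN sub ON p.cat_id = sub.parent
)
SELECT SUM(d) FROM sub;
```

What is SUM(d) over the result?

Base: cat_id=5 (Toys), parent=4, d 0.
Iteration 1: join on cat_id=4 -> Classical (id 4, parent=2, d 1).
Iteration 2: join on cat_id=2 -> Games (id 2, parent=1, d 2).
Iteration 3: join on cat_id=1 -> Mystery (id 1, parent=NULL, d 3).
Iteration 4: parent is NULL; no match; recursion stops.
SUM(d) = 0 + 1 + 2 + 3 = 6.

6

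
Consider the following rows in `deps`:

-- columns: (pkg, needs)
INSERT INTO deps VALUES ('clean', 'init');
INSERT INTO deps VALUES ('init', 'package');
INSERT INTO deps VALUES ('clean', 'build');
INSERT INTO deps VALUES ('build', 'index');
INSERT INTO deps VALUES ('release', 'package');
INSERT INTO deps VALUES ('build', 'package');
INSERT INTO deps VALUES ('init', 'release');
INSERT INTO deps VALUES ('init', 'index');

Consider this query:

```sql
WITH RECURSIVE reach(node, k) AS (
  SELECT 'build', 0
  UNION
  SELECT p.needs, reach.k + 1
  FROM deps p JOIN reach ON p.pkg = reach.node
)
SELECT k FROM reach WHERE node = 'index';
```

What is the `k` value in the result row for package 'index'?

Base: (build, k=0).
Iteration 1: edges from {build} -> (index, k=1), (package, k=1).
Iteration 2: no outgoing edges from {index,package}; recursion stops.

1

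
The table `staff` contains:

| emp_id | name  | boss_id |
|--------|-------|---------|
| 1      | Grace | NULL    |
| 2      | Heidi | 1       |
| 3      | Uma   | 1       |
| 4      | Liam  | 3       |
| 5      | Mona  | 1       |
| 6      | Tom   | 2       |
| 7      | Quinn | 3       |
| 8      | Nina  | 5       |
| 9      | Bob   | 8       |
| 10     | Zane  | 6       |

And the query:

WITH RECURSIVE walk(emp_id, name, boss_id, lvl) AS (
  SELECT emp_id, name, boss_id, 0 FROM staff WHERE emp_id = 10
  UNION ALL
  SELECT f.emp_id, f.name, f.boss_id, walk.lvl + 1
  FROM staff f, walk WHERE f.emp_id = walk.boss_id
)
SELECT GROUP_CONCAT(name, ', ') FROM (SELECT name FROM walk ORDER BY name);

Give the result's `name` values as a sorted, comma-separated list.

Grace, Heidi, Tom, Zane

Base: emp_id=10 (Zane), boss_id=6, lvl 0.
Iteration 1: join on emp_id=6 -> Tom (id 6, boss_id=2, lvl 1).
Iteration 2: join on emp_id=2 -> Heidi (id 2, boss_id=1, lvl 2).
Iteration 3: join on emp_id=1 -> Grace (id 1, boss_id=NULL, lvl 3).
Iteration 4: boss_id is NULL; no match; recursion stops.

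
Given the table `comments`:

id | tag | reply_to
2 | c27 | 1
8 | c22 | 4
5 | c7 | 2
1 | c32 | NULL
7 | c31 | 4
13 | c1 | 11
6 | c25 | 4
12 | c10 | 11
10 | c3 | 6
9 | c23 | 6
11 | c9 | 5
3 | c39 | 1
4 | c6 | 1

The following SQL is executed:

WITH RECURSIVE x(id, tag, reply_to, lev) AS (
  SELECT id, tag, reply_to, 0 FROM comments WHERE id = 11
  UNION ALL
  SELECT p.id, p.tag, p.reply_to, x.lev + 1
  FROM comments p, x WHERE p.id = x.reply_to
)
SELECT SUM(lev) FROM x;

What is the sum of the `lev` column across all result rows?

Base: id=11 (c9), reply_to=5, lev 0.
Iteration 1: join on id=5 -> c7 (id 5, reply_to=2, lev 1).
Iteration 2: join on id=2 -> c27 (id 2, reply_to=1, lev 2).
Iteration 3: join on id=1 -> c32 (id 1, reply_to=NULL, lev 3).
Iteration 4: reply_to is NULL; no match; recursion stops.
SUM(lev) = 0 + 1 + 2 + 3 = 6.

6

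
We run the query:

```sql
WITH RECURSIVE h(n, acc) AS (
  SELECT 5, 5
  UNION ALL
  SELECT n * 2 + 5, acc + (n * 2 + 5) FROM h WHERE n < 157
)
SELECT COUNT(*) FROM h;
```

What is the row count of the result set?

6

Base: n=5, acc=5.
Iteration 1: 5 < 157 holds -> n = 5 * 2 + 5 = 15, acc = 5 + 15 = 20.
Iteration 2: 15 < 157 holds -> n = 15 * 2 + 5 = 35, acc = 20 + 35 = 55.
Iteration 3: 35 < 157 holds -> n = 35 * 2 + 5 = 75, acc = 55 + 75 = 130.
Iteration 4: 75 < 157 holds -> n = 75 * 2 + 5 = 155, acc = 130 + 155 = 285.
Iteration 5: 155 < 157 holds -> n = 155 * 2 + 5 = 315, acc = 285 + 315 = 600.
Iteration 6: 315 < 157 fails; recursion stops.
Total rows emitted: 6.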